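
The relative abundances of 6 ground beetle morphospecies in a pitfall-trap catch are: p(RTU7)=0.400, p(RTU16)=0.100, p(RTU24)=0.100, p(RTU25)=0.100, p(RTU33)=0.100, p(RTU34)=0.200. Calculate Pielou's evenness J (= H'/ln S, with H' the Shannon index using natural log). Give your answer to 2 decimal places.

0.90

H' = −Σ pᵢ ln pᵢ = −((-0.3665) + (-0.2303) + (-0.2303) + (-0.2303) + (-0.2303) + (-0.3219)) = 1.6094 (working shown to 4 dp, full precision carried).
With S = 6 species, ln S = 1.7918, so J = 1.6094/1.7918 = 0.8982, i.e. 0.90 to 2 decimal places.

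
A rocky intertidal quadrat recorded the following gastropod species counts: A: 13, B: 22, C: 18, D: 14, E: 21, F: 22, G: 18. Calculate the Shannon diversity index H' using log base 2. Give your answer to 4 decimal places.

2.7814

Total N = 13+22+18+14+21+22+18 = 128, so the proportions are 0.101562, 0.171875, 0.140625, 0.109375, 0.164062, 0.171875, 0.140625 (working shown to 6 dp, full precision carried).
Each pᵢ log₂ pᵢ term: 0.101562×(-3.299560)=-0.335112, 0.171875×(-2.540568)=-0.436660, 0.140625×(-2.830075)=-0.397979, 0.109375×(-3.192645)=-0.349196, 0.164062×(-2.607683)=-0.427823, 0.171875×(-2.540568)=-0.436660, 0.140625×(-2.830075)=-0.397979.
Sum = -2.781409, so H' = 2.7814.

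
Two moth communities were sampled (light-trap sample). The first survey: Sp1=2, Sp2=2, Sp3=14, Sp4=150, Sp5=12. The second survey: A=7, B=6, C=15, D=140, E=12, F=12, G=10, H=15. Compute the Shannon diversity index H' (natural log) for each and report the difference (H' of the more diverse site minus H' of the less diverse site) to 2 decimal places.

The first survey: N=180, proportions 0.0111, 0.0111, 0.0778, 0.8333, 0.0667, giving H' = 0.6311 (working shown to 4 dp, full precision carried).
The second survey: N=217, proportions 0.0323, 0.0276, 0.0691, 0.6452, 0.0553, 0.0553, 0.0461, 0.0691, giving H' = 1.3241.
Difference = |0.6311 − 1.3241| = 0.6930, i.e. 0.69 to 2 decimal places.

0.69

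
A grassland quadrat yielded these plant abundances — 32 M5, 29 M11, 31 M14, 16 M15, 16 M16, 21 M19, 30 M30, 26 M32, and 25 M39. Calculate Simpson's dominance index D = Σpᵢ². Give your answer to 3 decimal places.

Total N = 32+29+31+16+16+21+30+26+25 = 226, so the proportions are 0.14159, 0.12832, 0.13717, 0.0708, 0.0708, 0.09292, 0.13274, 0.11504, 0.11062 (working shown to 5 dp, full precision carried).
D = 0.14159² + 0.12832² + 0.13717² + 0.0708² + 0.0708² + 0.09292² + 0.13274² + 0.11504² + 0.11062² = 0.02005 + 0.01647 + 0.01882 + 0.00501 + 0.00501 + 0.00863 + 0.01762 + 0.01324 + 0.01224 = 0.11708.
To 3 decimal places, D = 0.117.

0.117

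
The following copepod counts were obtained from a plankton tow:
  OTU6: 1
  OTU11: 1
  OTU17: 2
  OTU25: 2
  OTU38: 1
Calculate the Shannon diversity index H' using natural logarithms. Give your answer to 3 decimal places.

1.550

Total N = 1+1+2+2+1 = 7, so the proportions are 0.14286, 0.14286, 0.28571, 0.28571, 0.14286 (working shown to 5 dp, full precision carried).
Each pᵢ ln pᵢ term: 0.14286×(-1.94591)=-0.27799, 0.14286×(-1.94591)=-0.27799, 0.28571×(-1.25276)=-0.35793, 0.28571×(-1.25276)=-0.35793, 0.14286×(-1.94591)=-0.27799.
Sum = -1.54983, so H' = 1.550.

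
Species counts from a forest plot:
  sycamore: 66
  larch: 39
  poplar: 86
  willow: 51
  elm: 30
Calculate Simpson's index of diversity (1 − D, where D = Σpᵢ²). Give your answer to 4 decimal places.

Total N = 66+39+86+51+30 = 272, so the proportions are 0.242647, 0.143382, 0.316176, 0.1875, 0.110294 (working shown to 6 dp, full precision carried).
D = 0.242647² + 0.143382² + 0.316176² + 0.1875² + 0.110294² = 0.058878 + 0.020558 + 0.099968 + 0.035156 + 0.012165 = 0.226725.
So 1 − D = 0.773275, i.e. 0.7733 to 4 decimal places.

0.7733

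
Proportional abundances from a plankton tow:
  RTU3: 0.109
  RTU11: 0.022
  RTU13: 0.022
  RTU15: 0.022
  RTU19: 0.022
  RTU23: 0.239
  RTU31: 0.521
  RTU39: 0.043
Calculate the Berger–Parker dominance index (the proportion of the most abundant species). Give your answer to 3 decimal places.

0.521

The largest proportion is 0.521, i.e. d = 0.521 to 3 decimal places.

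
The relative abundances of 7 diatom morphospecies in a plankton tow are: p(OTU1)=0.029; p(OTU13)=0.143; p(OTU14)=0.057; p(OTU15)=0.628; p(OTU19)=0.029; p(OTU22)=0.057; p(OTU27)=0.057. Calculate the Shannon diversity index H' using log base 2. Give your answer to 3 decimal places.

1.826

Each pᵢ log₂ pᵢ term (working shown to 5 dp, full precision carried): 0.029×(-5.10780)=-0.14813, 0.143×(-2.80591)=-0.40125, 0.057×(-4.13289)=-0.23557, 0.628×(-0.67116)=-0.42149, 0.029×(-5.10780)=-0.14813, 0.057×(-4.13289)=-0.23557, 0.057×(-4.13289)=-0.23557.
Sum = -1.82571, so H' = 1.826.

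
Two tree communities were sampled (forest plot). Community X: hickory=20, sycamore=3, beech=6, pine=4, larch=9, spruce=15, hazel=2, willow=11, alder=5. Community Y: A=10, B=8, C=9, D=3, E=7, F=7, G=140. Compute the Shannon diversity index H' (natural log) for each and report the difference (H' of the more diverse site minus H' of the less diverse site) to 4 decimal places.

1.0087

Community X: N=75, proportions 0.266667, 0.04, 0.08, 0.053333, 0.12, 0.2, 0.026667, 0.146667, 0.066667, giving H' = 1.974657 (working shown to 6 dp, full precision carried).
Community Y: N=184, proportions 0.054348, 0.043478, 0.048913, 0.016304, 0.038043, 0.038043, 0.76087, giving H' = 0.965996.
Difference = |1.974657 − 0.965996| = 1.008661, i.e. 1.0087 to 4 decimal places.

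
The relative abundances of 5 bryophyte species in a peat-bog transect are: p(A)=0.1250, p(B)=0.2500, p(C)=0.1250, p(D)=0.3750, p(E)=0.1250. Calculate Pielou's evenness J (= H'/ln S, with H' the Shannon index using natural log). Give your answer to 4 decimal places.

0.9284

H' = −Σ pᵢ ln pᵢ = −((-0.259930) + (-0.346574) + (-0.259930) + (-0.367811) + (-0.259930)) = 1.494175 (working shown to 6 dp, full precision carried).
With S = 5 species, ln S = 1.609438, so J = 1.494175/1.609438 = 0.928383, i.e. 0.9284 to 4 decimal places.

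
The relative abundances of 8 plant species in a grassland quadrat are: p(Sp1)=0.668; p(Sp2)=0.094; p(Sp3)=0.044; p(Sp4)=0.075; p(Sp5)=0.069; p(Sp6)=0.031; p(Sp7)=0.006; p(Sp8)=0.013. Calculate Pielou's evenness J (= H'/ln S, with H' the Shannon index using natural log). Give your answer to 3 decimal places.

0.578

H' = −Σ pᵢ ln pᵢ = −((-0.26952) + (-0.22226) + (-0.13744) + (-0.19427) + (-0.18448) + (-0.10769) + (-0.03070) + (-0.05646)) = 1.20280 (working shown to 5 dp, full precision carried).
With S = 8 species, ln S = 2.07944, so J = 1.20280/2.07944 = 0.57843, i.e. 0.578 to 3 decimal places.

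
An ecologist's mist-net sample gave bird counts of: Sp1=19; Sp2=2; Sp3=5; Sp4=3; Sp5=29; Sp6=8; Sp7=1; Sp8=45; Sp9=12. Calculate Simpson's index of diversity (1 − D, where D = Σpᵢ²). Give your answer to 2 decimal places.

0.77

Total N = 19+2+5+3+29+8+1+45+12 = 124, so the proportions are 0.1532, 0.0161, 0.0403, 0.0242, 0.2339, 0.0645, 0.0081, 0.3629, 0.0968 (working shown to 4 dp, full precision carried).
D = 0.1532² + 0.0161² + 0.0403² + 0.0242² + 0.2339² + 0.0645² + 0.0081² + 0.3629² + 0.0968² = 0.0235 + 0.0003 + 0.0016 + 0.0006 + 0.0547 + 0.0042 + 0.0001 + 0.1317 + 0.0094 = 0.2259.
So 1 − D = 0.7741, i.e. 0.77 to 2 decimal places.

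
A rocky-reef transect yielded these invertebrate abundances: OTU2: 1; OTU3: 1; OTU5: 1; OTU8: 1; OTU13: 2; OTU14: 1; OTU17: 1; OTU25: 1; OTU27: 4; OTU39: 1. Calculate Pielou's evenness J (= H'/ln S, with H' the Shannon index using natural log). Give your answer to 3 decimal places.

Total N = 1+1+1+1+2+1+1+1+4+1 = 14, so the proportions are 0.07143, 0.07143, 0.07143, 0.07143, 0.14286, 0.07143, 0.07143, 0.07143, 0.28571, 0.07143 (working shown to 5 dp, full precision carried).
H' = −Σ pᵢ ln pᵢ = −((-0.18850) + (-0.18850) + (-0.18850) + (-0.18850) + (-0.27799) + (-0.18850) + (-0.18850) + (-0.18850) + (-0.35793) + (-0.18850)) = 2.14395.
With S = 10 species, ln S = 2.30259, so J = 2.14395/2.30259 = 0.93111, i.e. 0.931 to 3 decimal places.

0.931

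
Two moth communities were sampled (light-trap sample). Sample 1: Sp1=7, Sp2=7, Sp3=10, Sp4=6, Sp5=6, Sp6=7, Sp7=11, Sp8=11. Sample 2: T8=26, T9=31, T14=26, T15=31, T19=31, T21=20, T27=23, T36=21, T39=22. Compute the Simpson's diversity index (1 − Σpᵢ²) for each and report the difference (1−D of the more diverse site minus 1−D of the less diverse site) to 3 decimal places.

0.019

Sample 1: N=65, proportions 0.10769, 0.10769, 0.15385, 0.09231, 0.09231, 0.10769, 0.16923, 0.16923, giving 1−D = 0.86722 (working shown to 5 dp, full precision carried).
Sample 2: N=231, proportions 0.11255, 0.1342, 0.11255, 0.1342, 0.1342, 0.08658, 0.09957, 0.09091, 0.09524, giving 1−D = 0.88589.
Difference = |0.86722 − 0.88589| = 0.01867, i.e. 0.019 to 3 decimal places.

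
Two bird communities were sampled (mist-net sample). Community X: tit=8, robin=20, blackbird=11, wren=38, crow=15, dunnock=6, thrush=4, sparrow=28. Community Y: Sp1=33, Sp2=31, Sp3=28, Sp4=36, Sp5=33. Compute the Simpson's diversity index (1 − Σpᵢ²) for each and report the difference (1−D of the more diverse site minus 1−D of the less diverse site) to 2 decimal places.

0.02

Community X: N=130, proportions 0.0615, 0.1538, 0.0846, 0.2923, 0.1154, 0.0462, 0.0308, 0.2154, giving 1−D = 0.8172 (working shown to 4 dp, full precision carried).
Community Y: N=161, proportions 0.205, 0.1925, 0.1739, 0.2236, 0.205, giving 1−D = 0.7987.
Difference = |0.8172 − 0.7987| = 0.0185, i.e. 0.02 to 2 decimal places.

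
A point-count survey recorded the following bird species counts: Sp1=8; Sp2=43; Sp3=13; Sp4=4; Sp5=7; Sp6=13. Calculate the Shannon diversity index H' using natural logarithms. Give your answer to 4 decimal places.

1.4748

Total N = 8+43+13+4+7+13 = 88, so the proportions are 0.090909, 0.488636, 0.147727, 0.045455, 0.079545, 0.147727 (working shown to 6 dp, full precision carried).
Each pᵢ ln pᵢ term: 0.090909×(-2.397895)=-0.217990, 0.488636×(-0.716137)=-0.349930, 0.147727×(-1.912387)=-0.282512, 0.045455×(-3.091042)=-0.140502, 0.079545×(-2.531427)=-0.201363, 0.147727×(-1.912387)=-0.282512.
Sum = -1.474810, so H' = 1.4748.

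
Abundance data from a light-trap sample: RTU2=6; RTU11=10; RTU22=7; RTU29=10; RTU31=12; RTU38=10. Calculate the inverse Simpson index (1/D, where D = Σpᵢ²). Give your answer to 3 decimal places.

5.718

Total N = 6+10+7+10+12+10 = 55, so the proportions are 0.1090909, 0.1818182, 0.1272727, 0.1818182, 0.2181818, 0.1818182 (working shown to 7 dp, full precision carried).
D = 0.1090909² + 0.1818182² + 0.1272727² + 0.1818182² + 0.2181818² + 0.1818182² = 0.0119008 + 0.0330579 + 0.0161983 + 0.0330579 + 0.0476033 + 0.0330579 = 0.1748760.
So 1/D = 5.71834, i.e. 5.718 to 3 decimal places.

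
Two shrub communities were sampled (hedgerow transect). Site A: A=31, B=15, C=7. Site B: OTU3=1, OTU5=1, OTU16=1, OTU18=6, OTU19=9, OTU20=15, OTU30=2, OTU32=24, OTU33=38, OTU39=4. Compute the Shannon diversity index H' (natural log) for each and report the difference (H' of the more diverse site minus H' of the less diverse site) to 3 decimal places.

Site A: N=53, proportions 0.58491, 0.28302, 0.13208, giving H' = 0.93830 (working shown to 5 dp, full precision carried).
Site B: N=101, proportions 0.0099, 0.0099, 0.0099, 0.05941, 0.08911, 0.14851, 0.0198, 0.23762, 0.37624, 0.0396, giving H' = 1.71830.
Difference = |0.93830 − 1.71830| = 0.78000, i.e. 0.780 to 3 decimal places.

0.780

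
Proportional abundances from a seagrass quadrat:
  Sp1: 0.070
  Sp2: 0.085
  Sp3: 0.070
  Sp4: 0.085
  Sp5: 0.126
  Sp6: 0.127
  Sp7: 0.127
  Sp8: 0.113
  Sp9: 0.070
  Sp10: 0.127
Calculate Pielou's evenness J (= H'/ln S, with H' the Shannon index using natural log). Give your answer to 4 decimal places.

H' = −Σ pᵢ ln pᵢ = −((-0.186148) + (-0.209534) + (-0.186148) + (-0.209534) + (-0.261006) + (-0.262073) + (-0.262073) + (-0.246382) + (-0.186148) + (-0.262073)) = 2.271119 (working shown to 6 dp, full precision carried).
With S = 10 species, ln S = 2.302585, so J = 2.271119/2.302585 = 0.986334, i.e. 0.9863 to 4 decimal places.

0.9863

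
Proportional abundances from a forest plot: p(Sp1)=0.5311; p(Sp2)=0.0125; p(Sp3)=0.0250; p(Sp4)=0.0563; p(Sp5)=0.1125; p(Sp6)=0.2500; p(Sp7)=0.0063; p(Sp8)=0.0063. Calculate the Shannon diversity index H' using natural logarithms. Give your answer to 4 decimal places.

1.3013

Each pᵢ ln pᵢ term (working shown to 6 dp, full precision carried): 0.5311×(-0.632805)=-0.336083, 0.0125×(-4.382027)=-0.054775, 0.025×(-3.688879)=-0.092222, 0.0563×(-2.877061)=-0.161979, 0.1125×(-2.184802)=-0.245790, 0.25×(-1.386294)=-0.346574, 0.0063×(-5.067206)=-0.031923, 0.0063×(-5.067206)=-0.031923.
Sum = -1.301269, so H' = 1.3013.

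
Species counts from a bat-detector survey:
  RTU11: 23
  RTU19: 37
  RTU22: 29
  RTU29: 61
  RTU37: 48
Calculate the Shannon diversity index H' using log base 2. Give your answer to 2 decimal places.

Total N = 23+37+29+61+48 = 198, so the proportions are 0.1162, 0.1869, 0.1465, 0.3081, 0.2424 (working shown to 4 dp, full precision carried).
Each pᵢ log₂ pᵢ term: 0.1162×(-3.1058)=-0.3608, 0.1869×(-2.4199)=-0.4522, 0.1465×(-2.7714)=-0.4059, 0.3081×(-1.6986)=-0.5233, 0.2424×(-2.0444)=-0.4956.
Sum = -2.2378, so H' = 2.24.

2.24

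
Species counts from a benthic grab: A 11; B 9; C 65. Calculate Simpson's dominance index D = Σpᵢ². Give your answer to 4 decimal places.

0.6127

Total N = 11+9+65 = 85, so the proportions are 0.129412, 0.105882, 0.764706 (working shown to 6 dp, full precision carried).
D = 0.129412² + 0.105882² + 0.764706² = 0.016747 + 0.011211 + 0.584775 = 0.612734.
To 4 decimal places, D = 0.6127.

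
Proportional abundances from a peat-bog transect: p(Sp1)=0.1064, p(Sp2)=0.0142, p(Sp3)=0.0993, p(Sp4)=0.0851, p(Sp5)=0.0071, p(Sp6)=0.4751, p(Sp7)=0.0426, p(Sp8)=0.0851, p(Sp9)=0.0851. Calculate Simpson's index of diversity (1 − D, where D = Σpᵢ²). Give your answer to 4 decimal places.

D = 0.1064² + 0.0142² + 0.0993² + 0.0851² + 0.0071² + 0.4751² + 0.0426² + 0.0851² + 0.0851² = 0.011321 + 0.000202 + 0.009860 + 0.007242 + 0.000050 + 0.225720 + 0.001815 + 0.007242 + 0.007242 = 0.270694 (working shown to 6 dp, full precision carried).
So 1 − D = 0.729306, i.e. 0.7293 to 4 decimal places.

0.7293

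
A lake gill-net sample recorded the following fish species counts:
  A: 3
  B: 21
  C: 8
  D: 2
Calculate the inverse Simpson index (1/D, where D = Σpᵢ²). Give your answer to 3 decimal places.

Total N = 3+21+8+2 = 34, so the proportions are 0.088235, 0.617647, 0.235294, 0.058824 (working shown to 6 dp, full precision carried).
D = 0.088235² + 0.617647² + 0.235294² + 0.058824² = 0.007785 + 0.381488 + 0.055363 + 0.003460 = 0.448097.
So 1/D = 2.23166, i.e. 2.232 to 3 decimal places.

2.232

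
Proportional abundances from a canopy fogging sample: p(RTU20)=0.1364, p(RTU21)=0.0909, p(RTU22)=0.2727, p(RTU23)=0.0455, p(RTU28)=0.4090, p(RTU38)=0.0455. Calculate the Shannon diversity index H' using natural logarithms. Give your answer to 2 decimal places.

1.49

Each pᵢ ln pᵢ term (working shown to 4 dp, full precision carried): 0.1364×(-1.9922)=-0.2717, 0.0909×(-2.3980)=-0.2180, 0.2727×(-1.2994)=-0.3543, 0.0455×(-3.0900)=-0.1406, 0.409×(-0.8940)=-0.3657, 0.0455×(-3.0900)=-0.1406.
Sum = -1.4909, so H' = 1.49.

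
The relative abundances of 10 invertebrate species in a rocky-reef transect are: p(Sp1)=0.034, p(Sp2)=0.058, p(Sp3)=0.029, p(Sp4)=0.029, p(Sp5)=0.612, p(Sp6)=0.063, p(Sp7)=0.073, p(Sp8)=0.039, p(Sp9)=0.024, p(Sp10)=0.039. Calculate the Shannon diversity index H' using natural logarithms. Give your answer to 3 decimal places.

Each pᵢ ln pᵢ term (working shown to 5 dp, full precision carried): 0.034×(-3.38139)=-0.11497, 0.058×(-2.84731)=-0.16514, 0.029×(-3.54046)=-0.10267, 0.029×(-3.54046)=-0.10267, 0.612×(-0.49102)=-0.30051, 0.063×(-2.76462)=-0.17417, 0.073×(-2.61730)=-0.19106, 0.039×(-3.24419)=-0.12652, 0.024×(-3.72970)=-0.08951, 0.039×(-3.24419)=-0.12652.
Sum = -1.49376, so H' = 1.494.

1.494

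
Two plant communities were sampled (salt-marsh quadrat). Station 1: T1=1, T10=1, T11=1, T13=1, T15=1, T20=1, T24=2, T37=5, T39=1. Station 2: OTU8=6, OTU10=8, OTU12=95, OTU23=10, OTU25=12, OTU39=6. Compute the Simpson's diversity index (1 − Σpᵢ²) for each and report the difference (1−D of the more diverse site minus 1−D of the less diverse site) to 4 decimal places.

Station 1: N=14, proportions 0.071429, 0.071429, 0.071429, 0.071429, 0.071429, 0.071429, 0.142857, 0.357143, 0.071429, giving 1−D = 0.816327 (working shown to 6 dp, full precision carried).
Station 2: N=137, proportions 0.043796, 0.058394, 0.693431, 0.072993, 0.087591, 0.043796, giving 1−D = 0.498908.
Difference = |0.816327 − 0.498908| = 0.317419, i.e. 0.3174 to 4 decimal places.

0.3174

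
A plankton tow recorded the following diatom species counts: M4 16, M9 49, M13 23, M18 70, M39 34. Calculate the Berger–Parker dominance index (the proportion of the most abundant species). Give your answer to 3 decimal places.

Total N = 16+49+23+70+34 = 192, so the proportions are 0.08333, 0.25521, 0.11979, 0.36458, 0.17708 (working shown to 5 dp, full precision carried).
The largest proportion is 0.36458, i.e. d = 0.365 to 3 decimal places.

0.365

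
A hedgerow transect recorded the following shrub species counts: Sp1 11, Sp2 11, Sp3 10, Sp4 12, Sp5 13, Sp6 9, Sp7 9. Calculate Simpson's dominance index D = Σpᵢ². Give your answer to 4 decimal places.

Total N = 11+11+10+12+13+9+9 = 75, so the proportions are 0.146667, 0.146667, 0.133333, 0.16, 0.173333, 0.12, 0.12 (working shown to 6 dp, full precision carried).
D = 0.146667² + 0.146667² + 0.133333² + 0.16² + 0.173333² + 0.12² + 0.12² = 0.021511 + 0.021511 + 0.017778 + 0.025600 + 0.030044 + 0.014400 + 0.014400 = 0.145244.
To 4 decimal places, D = 0.1452.

0.1452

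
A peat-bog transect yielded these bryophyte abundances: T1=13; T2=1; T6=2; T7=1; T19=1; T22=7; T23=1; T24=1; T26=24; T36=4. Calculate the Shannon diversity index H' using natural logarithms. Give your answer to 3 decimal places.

Total N = 13+1+2+1+1+7+1+1+24+4 = 55, so the proportions are 0.23636, 0.01818, 0.03636, 0.01818, 0.01818, 0.12727, 0.01818, 0.01818, 0.43636, 0.07273 (working shown to 5 dp, full precision carried).
Each pᵢ ln pᵢ term: 0.23636×(-1.44238)=-0.34093, 0.01818×(-4.00733)=-0.07286, 0.03636×(-3.31419)=-0.12052, 0.01818×(-4.00733)=-0.07286, 0.01818×(-4.00733)=-0.07286, 0.12727×(-2.06142)=-0.26236, 0.01818×(-4.00733)=-0.07286, 0.01818×(-4.00733)=-0.07286, 0.43636×(-0.82928)=-0.36187, 0.07273×(-2.62104)=-0.19062.
Sum = -1.64060, so H' = 1.641.

1.641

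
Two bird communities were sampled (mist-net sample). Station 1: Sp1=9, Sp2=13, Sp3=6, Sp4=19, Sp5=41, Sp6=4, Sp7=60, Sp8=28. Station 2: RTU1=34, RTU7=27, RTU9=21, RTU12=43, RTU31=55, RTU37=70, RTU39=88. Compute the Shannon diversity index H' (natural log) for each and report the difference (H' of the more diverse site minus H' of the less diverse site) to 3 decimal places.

0.072

Station 1: N=180, proportions 0.05, 0.07222, 0.03333, 0.10556, 0.22778, 0.02222, 0.33333, 0.15556, giving H' = 1.76752 (working shown to 5 dp, full precision carried).
Station 2: N=338, proportions 0.10059, 0.07988, 0.06213, 0.12722, 0.16272, 0.2071, 0.26036, giving H' = 1.83975.
Difference = |1.76752 − 1.83975| = 0.07223, i.e. 0.072 to 3 decimal places.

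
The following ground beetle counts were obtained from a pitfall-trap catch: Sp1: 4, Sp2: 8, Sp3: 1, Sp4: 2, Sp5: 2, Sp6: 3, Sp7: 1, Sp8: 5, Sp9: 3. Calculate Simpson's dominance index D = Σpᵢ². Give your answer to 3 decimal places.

0.158

Total N = 4+8+1+2+2+3+1+5+3 = 29, so the proportions are 0.13793, 0.27586, 0.03448, 0.06897, 0.06897, 0.10345, 0.03448, 0.17241, 0.10345 (working shown to 5 dp, full precision carried).
D = 0.13793² + 0.27586² + 0.03448² + 0.06897² + 0.06897² + 0.10345² + 0.03448² + 0.17241² + 0.10345² = 0.01902 + 0.07610 + 0.00119 + 0.00476 + 0.00476 + 0.01070 + 0.00119 + 0.02973 + 0.01070 = 0.15815.
To 3 decimal places, D = 0.158.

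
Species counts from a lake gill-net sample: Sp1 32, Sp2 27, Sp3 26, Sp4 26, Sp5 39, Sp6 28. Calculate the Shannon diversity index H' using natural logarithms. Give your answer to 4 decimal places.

1.7801

Total N = 32+27+26+26+39+28 = 178, so the proportions are 0.179775, 0.151685, 0.146067, 0.146067, 0.219101, 0.157303 (working shown to 6 dp, full precision carried).
Each pᵢ ln pᵢ term: 0.179775×(-1.716048)=-0.308503, 0.151685×(-1.885947)=-0.286071, 0.146067×(-1.923687)=-0.280988, 0.146067×(-1.923687)=-0.280988, 0.219101×(-1.518222)=-0.332644, 0.157303×(-1.849579)=-0.290945.
Sum = -1.780139, so H' = 1.7801.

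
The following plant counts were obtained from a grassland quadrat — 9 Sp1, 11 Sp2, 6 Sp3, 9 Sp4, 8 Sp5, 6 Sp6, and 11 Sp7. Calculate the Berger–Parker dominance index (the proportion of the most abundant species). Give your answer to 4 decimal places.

Total N = 9+11+6+9+8+6+11 = 60, so the proportions are 0.15, 0.183333, 0.1, 0.15, 0.133333, 0.1, 0.183333 (working shown to 6 dp, full precision carried).
The largest proportion is 0.183333, i.e. d = 0.1833 to 4 decimal places.

0.1833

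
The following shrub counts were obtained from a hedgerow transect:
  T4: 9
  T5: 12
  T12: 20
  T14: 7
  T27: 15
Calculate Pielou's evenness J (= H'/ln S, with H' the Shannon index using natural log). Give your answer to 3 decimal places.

0.959

Total N = 9+12+20+7+15 = 63, so the proportions are 0.14286, 0.19048, 0.31746, 0.11111, 0.2381 (working shown to 5 dp, full precision carried).
H' = −Σ pᵢ ln pᵢ = −((-0.27799) + (-0.31585) + (-0.36425) + (-0.24414) + (-0.34169)) = 1.54392.
With S = 5 species, ln S = 1.60944, so J = 1.54392/1.60944 = 0.95929, i.e. 0.959 to 3 decimal places.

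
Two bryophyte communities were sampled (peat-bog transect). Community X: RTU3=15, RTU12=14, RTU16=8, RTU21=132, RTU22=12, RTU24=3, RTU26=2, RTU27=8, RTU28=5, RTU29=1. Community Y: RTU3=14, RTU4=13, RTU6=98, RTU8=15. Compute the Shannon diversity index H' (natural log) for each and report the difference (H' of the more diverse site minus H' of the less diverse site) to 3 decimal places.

0.369

Community X: N=200, proportions 0.075, 0.07, 0.04, 0.66, 0.06, 0.015, 0.01, 0.04, 0.025, 0.005, giving H' = 1.308734 (working shown to 6 dp, full precision carried).
Community Y: N=140, proportions 0.1, 0.092857, 0.7, 0.107143, giving H' = 0.939937.
Difference = |1.308734 − 0.939937| = 0.368797, i.e. 0.369 to 3 decimal places.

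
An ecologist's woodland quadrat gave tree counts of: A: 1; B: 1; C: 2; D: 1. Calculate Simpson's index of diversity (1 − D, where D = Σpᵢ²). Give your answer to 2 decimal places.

0.72

Total N = 1+1+2+1 = 5, so the proportions are 0.2, 0.2, 0.4, 0.2 (working shown to 4 dp, full precision carried).
D = 0.2² + 0.2² + 0.4² + 0.2² = 0.0400 + 0.0400 + 0.1600 + 0.0400 = 0.2800.
So 1 − D = 0.7200, i.e. 0.72 to 2 decimal places.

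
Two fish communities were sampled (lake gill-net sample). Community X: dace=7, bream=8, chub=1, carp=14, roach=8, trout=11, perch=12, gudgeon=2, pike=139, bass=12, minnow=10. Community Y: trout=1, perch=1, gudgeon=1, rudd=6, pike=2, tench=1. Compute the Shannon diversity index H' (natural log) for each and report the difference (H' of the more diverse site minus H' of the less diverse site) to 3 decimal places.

Community X: N=224, proportions 0.03125, 0.03571, 0.00446, 0.0625, 0.03571, 0.04911, 0.05357, 0.00893, 0.62054, 0.05357, 0.04464, giving H' = 1.48237 (working shown to 5 dp, full precision carried).
Community Y: N=12, proportions 0.08333, 0.08333, 0.08333, 0.5, 0.16667, 0.08333, giving H' = 1.47350.
Difference = |1.48237 − 1.47350| = 0.00887, i.e. 0.009 to 3 decimal places.

0.009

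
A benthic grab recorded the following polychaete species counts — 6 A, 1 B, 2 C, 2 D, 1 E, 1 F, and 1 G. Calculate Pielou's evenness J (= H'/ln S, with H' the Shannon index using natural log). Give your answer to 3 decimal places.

Total N = 6+1+2+2+1+1+1 = 14, so the proportions are 0.42857, 0.07143, 0.14286, 0.14286, 0.07143, 0.07143, 0.07143 (working shown to 5 dp, full precision carried).
H' = −Σ pᵢ ln pᵢ = −((-0.36313) + (-0.18850) + (-0.27799) + (-0.27799) + (-0.18850) + (-0.18850) + (-0.18850)) = 1.67312.
With S = 7 species, ln S = 1.94591, so J = 1.67312/1.94591 = 0.85981, i.e. 0.860 to 3 decimal places.

0.860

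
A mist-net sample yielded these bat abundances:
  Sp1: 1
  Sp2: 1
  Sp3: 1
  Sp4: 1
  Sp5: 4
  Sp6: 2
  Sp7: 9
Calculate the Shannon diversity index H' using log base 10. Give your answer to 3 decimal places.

Total N = 1+1+1+1+4+2+9 = 19, so the proportions are 0.05263, 0.05263, 0.05263, 0.05263, 0.21053, 0.10526, 0.47368 (working shown to 5 dp, full precision carried).
Each pᵢ log₁₀ pᵢ term: 0.05263×(-1.27875)=-0.06730, 0.05263×(-1.27875)=-0.06730, 0.05263×(-1.27875)=-0.06730, 0.05263×(-1.27875)=-0.06730, 0.21053×(-0.67669)=-0.14246, 0.10526×(-0.97772)=-0.10292, 0.47368×(-0.32451)=-0.15372.
Sum = -0.66831, so H' = 0.668.

0.668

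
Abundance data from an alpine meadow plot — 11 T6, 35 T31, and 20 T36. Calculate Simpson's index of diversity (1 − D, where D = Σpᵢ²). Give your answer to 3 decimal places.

Total N = 11+35+20 = 66, so the proportions are 0.16667, 0.5303, 0.30303 (working shown to 5 dp, full precision carried).
D = 0.16667² + 0.5303² + 0.30303² = 0.02778 + 0.28122 + 0.09183 = 0.40083.
So 1 − D = 0.59917, i.e. 0.599 to 3 decimal places.

0.599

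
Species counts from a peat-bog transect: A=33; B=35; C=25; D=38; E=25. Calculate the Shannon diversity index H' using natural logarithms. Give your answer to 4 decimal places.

1.5948

Total N = 33+35+25+38+25 = 156, so the proportions are 0.211538, 0.224359, 0.160256, 0.24359, 0.160256 (working shown to 6 dp, full precision carried).
Each pᵢ ln pᵢ term: 0.211538×(-1.553348)=-0.328593, 0.224359×(-1.494508)=-0.335306, 0.160256×(-1.830980)=-0.293426, 0.24359×(-1.412270)=-0.344014, 0.160256×(-1.830980)=-0.293426.
Sum = -1.594766, so H' = 1.5948.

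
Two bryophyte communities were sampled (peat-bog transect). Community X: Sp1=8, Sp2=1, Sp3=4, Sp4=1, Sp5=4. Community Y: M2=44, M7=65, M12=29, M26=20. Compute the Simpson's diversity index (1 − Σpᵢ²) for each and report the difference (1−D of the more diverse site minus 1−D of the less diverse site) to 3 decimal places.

0.006

Community X: N=18, proportions 0.44444, 0.05556, 0.22222, 0.05556, 0.22222, giving 1−D = 0.69753 (working shown to 5 dp, full precision carried).
Community Y: N=158, proportions 0.27848, 0.41139, 0.18354, 0.12658, giving 1−D = 0.70349.
Difference = |0.69753 − 0.70349| = 0.00596, i.e. 0.006 to 3 decimal places.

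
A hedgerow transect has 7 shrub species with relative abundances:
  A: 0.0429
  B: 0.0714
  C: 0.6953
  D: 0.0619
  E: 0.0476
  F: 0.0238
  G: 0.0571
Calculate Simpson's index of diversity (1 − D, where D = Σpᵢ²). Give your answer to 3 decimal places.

0.500

D = 0.0429² + 0.0714² + 0.6953² + 0.0619² + 0.0476² + 0.0238² + 0.0571² = 0.00184 + 0.00510 + 0.48344 + 0.00383 + 0.00227 + 0.00057 + 0.00326 = 0.50030 (working shown to 5 dp, full precision carried).
So 1 − D = 0.49970, i.e. 0.500 to 3 decimal places.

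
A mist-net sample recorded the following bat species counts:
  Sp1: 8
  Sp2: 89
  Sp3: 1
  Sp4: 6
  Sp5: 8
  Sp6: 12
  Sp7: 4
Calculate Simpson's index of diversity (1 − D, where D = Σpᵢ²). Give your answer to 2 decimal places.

Total N = 8+89+1+6+8+12+4 = 128, so the proportions are 0.0625, 0.6953, 0.0078, 0.0469, 0.0625, 0.0938, 0.0312 (working shown to 4 dp, full precision carried).
D = 0.0625² + 0.6953² + 0.0078² + 0.0469² + 0.0625² + 0.0938² + 0.0312² = 0.0039 + 0.4835 + 0.0001 + 0.0022 + 0.0039 + 0.0088 + 0.0010 = 0.5033.
So 1 − D = 0.4967, i.e. 0.50 to 2 decimal places.

0.50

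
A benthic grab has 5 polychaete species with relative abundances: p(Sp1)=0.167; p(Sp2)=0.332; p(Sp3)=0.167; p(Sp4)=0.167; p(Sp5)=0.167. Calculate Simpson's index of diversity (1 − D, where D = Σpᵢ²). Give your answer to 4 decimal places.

0.7782

D = 0.167² + 0.332² + 0.167² + 0.167² + 0.167² = 0.027889 + 0.110224 + 0.027889 + 0.027889 + 0.027889 = 0.221780 (working shown to 6 dp, full precision carried).
So 1 − D = 0.778220, i.e. 0.7782 to 4 decimal places.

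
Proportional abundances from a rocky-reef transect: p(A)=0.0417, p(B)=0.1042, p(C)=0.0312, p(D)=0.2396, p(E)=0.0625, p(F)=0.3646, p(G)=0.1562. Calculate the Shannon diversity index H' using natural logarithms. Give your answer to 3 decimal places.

1.650

Each pᵢ ln pᵢ term (working shown to 5 dp, full precision carried): 0.0417×(-3.17725)=-0.13249, 0.1042×(-2.26144)=-0.23564, 0.0312×(-3.46734)=-0.10818, 0.2396×(-1.42878)=-0.34234, 0.0625×(-2.77259)=-0.17329, 0.3646×(-1.00895)=-0.36786, 0.1562×(-1.85662)=-0.29000.
Sum = -1.64981, so H' = 1.650.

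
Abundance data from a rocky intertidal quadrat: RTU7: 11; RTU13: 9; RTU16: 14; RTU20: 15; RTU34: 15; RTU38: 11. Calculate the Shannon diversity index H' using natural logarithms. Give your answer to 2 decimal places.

Total N = 11+9+14+15+15+11 = 75, so the proportions are 0.1467, 0.12, 0.1867, 0.2, 0.2, 0.1467 (working shown to 4 dp, full precision carried).
Each pᵢ ln pᵢ term: 0.1467×(-1.9196)=-0.2815, 0.12×(-2.1203)=-0.2544, 0.1867×(-1.6784)=-0.3133, 0.2×(-1.6094)=-0.3219, 0.2×(-1.6094)=-0.3219, 0.1467×(-1.9196)=-0.2815.
Sum = -1.7746, so H' = 1.77.

1.77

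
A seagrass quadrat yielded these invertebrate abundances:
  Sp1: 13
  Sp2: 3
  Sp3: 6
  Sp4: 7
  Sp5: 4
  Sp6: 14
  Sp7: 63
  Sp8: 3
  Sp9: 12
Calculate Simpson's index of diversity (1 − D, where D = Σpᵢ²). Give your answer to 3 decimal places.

Total N = 13+3+6+7+4+14+63+3+12 = 125, so the proportions are 0.104, 0.024, 0.048, 0.056, 0.032, 0.112, 0.504, 0.024, 0.096 (working shown to 5 dp, full precision carried).
D = 0.104² + 0.024² + 0.048² + 0.056² + 0.032² + 0.112² + 0.504² + 0.024² + 0.096² = 0.01082 + 0.00058 + 0.00230 + 0.00314 + 0.00102 + 0.01254 + 0.25402 + 0.00058 + 0.00922 = 0.29421.
So 1 − D = 0.70579, i.e. 0.706 to 3 decimal places.

0.706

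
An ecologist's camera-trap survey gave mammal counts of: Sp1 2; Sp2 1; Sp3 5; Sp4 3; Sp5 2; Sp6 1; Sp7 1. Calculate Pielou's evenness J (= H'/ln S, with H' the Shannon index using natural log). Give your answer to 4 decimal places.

Total N = 2+1+5+3+2+1+1 = 15, so the proportions are 0.133333, 0.066667, 0.333333, 0.2, 0.133333, 0.066667, 0.066667 (working shown to 6 dp, full precision carried).
H' = −Σ pᵢ ln pᵢ = −((-0.268654) + (-0.180537) + (-0.366204) + (-0.321888) + (-0.268654) + (-0.180537) + (-0.180537)) = 1.767009.
With S = 7 species, ln S = 1.945910, so J = 1.767009/1.945910 = 0.908063, i.e. 0.9081 to 4 decimal places.

0.9081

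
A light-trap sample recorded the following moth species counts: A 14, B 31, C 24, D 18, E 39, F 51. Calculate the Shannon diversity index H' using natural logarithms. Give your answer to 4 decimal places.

1.7010

Total N = 14+31+24+18+39+51 = 177, so the proportions are 0.079096, 0.175141, 0.135593, 0.101695, 0.220339, 0.288136 (working shown to 6 dp, full precision carried).
Each pᵢ ln pᵢ term: 0.079096×(-2.537092)=-0.200674, 0.175141×(-1.742163)=-0.305125, 0.135593×(-1.998096)=-0.270928, 0.101695×(-2.285778)=-0.232452, 0.220339×(-1.512588)=-0.333282, 0.288136×(-1.244324)=-0.358534.
Sum = -1.700995, so H' = 1.7010.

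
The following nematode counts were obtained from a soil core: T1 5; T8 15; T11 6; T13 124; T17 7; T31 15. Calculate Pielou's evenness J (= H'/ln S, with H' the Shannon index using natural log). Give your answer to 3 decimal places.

Total N = 5+15+6+124+7+15 = 172, so the proportions are 0.02907, 0.08721, 0.03488, 0.72093, 0.0407, 0.08721 (working shown to 5 dp, full precision carried).
H' = −Σ pᵢ ln pᵢ = −((-0.10285) + (-0.21274) + (-0.11706) + (-0.23590) + (-0.13030) + (-0.21274)) = 1.01159.
With S = 6 species, ln S = 1.79176, so J = 1.01159/1.79176 = 0.56458, i.e. 0.565 to 3 decimal places.

0.565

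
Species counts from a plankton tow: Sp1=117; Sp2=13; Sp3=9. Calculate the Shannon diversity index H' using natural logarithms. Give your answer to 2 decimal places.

0.54

Total N = 117+13+9 = 139, so the proportions are 0.8417, 0.0935, 0.0647 (working shown to 4 dp, full precision carried).
Each pᵢ ln pᵢ term: 0.8417×(-0.1723)=-0.1450, 0.0935×(-2.3695)=-0.2216, 0.0647×(-2.7372)=-0.1772.
Sum = -0.5439, so H' = 0.54.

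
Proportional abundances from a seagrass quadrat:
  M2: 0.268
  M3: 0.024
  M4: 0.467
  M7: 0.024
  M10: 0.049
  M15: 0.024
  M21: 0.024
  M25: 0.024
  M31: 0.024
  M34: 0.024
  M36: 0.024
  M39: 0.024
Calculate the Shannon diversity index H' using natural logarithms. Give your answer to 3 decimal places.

1.662

Each pᵢ ln pᵢ term (working shown to 5 dp, full precision carried): 0.268×(-1.31677)=-0.35289, 0.024×(-3.72970)=-0.08951, 0.467×(-0.76143)=-0.35559, 0.024×(-3.72970)=-0.08951, 0.049×(-3.01593)=-0.14778, 0.024×(-3.72970)=-0.08951, 0.024×(-3.72970)=-0.08951, 0.024×(-3.72970)=-0.08951, 0.024×(-3.72970)=-0.08951, 0.024×(-3.72970)=-0.08951, 0.024×(-3.72970)=-0.08951, 0.024×(-3.72970)=-0.08951.
Sum = -1.66188, so H' = 1.662.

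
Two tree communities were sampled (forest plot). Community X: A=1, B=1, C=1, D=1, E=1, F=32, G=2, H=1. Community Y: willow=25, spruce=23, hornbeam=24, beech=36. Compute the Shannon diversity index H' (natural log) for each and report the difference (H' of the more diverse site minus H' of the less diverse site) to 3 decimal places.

0.487

Community X: N=40, proportions 0.025, 0.025, 0.025, 0.025, 0.025, 0.8, 0.05, 0.025, giving H' = 0.881633 (working shown to 6 dp, full precision carried).
Community Y: N=108, proportions 0.231481, 0.212963, 0.222222, 0.333333, giving H' = 1.368536.
Difference = |0.881633 − 1.368536| = 0.486903, i.e. 0.487 to 3 decimal places.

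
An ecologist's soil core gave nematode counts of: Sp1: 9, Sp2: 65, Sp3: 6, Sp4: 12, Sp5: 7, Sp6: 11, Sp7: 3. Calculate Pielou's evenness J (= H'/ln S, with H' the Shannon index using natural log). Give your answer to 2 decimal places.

Total N = 9+65+6+12+7+11+3 = 113, so the proportions are 0.0796, 0.5752, 0.0531, 0.1062, 0.0619, 0.0973, 0.0265 (working shown to 4 dp, full precision carried).
H' = −Σ pᵢ ln pᵢ = −((-0.2015) + (-0.3181) + (-0.1559) + (-0.2381) + (-0.1723) + (-0.2268) + (-0.0963)) = 1.4090.
With S = 7 species, ln S = 1.9459, so J = 1.4090/1.9459 = 0.7241, i.e. 0.72 to 2 decimal places.

0.72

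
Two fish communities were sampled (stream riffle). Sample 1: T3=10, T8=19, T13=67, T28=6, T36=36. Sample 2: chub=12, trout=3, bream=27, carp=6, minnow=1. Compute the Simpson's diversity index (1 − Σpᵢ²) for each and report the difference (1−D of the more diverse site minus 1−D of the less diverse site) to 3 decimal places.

0.053

Sample 1: N=138, proportions 0.07246, 0.13768, 0.48551, 0.04348, 0.26087, giving 1−D = 0.67013 (working shown to 5 dp, full precision carried).
Sample 2: N=49, proportions 0.2449, 0.06122, 0.55102, 0.12245, 0.02041, giving 1−D = 0.61724.
Difference = |0.67013 − 0.61724| = 0.05289, i.e. 0.053 to 3 decimal places.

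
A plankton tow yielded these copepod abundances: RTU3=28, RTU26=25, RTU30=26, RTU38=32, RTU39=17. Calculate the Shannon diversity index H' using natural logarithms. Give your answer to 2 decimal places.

1.59

Total N = 28+25+26+32+17 = 128, so the proportions are 0.2188, 0.1953, 0.2031, 0.25, 0.1328 (working shown to 4 dp, full precision carried).
Each pᵢ ln pᵢ term: 0.2188×(-1.5198)=-0.3325, 0.1953×(-1.6332)=-0.3190, 0.2031×(-1.5939)=-0.3238, 0.25×(-1.3863)=-0.3466, 0.1328×(-2.0188)=-0.2681.
Sum = -1.5899, so H' = 1.59.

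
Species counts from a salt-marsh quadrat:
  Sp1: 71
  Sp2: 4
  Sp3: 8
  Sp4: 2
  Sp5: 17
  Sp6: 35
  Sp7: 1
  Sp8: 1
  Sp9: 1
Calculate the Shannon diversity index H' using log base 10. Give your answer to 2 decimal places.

0.60

Total N = 71+4+8+2+17+35+1+1+1 = 140, so the proportions are 0.5071, 0.0286, 0.0571, 0.0143, 0.1214, 0.25, 0.0071, 0.0071, 0.0071 (working shown to 4 dp, full precision carried).
Each pᵢ log₁₀ pᵢ term: 0.5071×(-0.2949)=-0.1495, 0.0286×(-1.5441)=-0.0441, 0.0571×(-1.2430)=-0.0710, 0.0143×(-1.8451)=-0.0264, 0.1214×(-0.9157)=-0.1112, 0.25×(-0.6021)=-0.1505, 0.0071×(-2.1461)=-0.0153, 0.0071×(-2.1461)=-0.0153, 0.0071×(-2.1461)=-0.0153.
Sum = -0.5987, so H' = 0.60.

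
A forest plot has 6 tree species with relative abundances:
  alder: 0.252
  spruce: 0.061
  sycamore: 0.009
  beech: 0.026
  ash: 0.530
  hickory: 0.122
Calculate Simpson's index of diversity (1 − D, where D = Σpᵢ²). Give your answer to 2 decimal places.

D = 0.252² + 0.061² + 0.009² + 0.026² + 0.53² + 0.122² = 0.0635 + 0.0037 + 0.0001 + 0.0007 + 0.2809 + 0.0149 = 0.3638 (working shown to 4 dp, full precision carried).
So 1 − D = 0.6362, i.e. 0.64 to 2 decimal places.

0.64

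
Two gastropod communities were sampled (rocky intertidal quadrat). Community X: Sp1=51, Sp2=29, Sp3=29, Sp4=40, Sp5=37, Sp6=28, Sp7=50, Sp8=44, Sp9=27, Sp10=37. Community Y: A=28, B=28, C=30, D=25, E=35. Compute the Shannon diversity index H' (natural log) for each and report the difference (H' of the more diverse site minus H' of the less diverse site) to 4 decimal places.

Community X: N=372, proportions 0.137097, 0.077957, 0.077957, 0.107527, 0.099462, 0.075269, 0.134409, 0.11828, 0.072581, 0.099462, giving H' = 2.276463 (working shown to 6 dp, full precision carried).
Community Y: N=146, proportions 0.191781, 0.191781, 0.205479, 0.171233, 0.239726, giving H' = 1.603138.
Difference = |2.276463 − 1.603138| = 0.673325, i.e. 0.6733 to 4 decimal places.

0.6733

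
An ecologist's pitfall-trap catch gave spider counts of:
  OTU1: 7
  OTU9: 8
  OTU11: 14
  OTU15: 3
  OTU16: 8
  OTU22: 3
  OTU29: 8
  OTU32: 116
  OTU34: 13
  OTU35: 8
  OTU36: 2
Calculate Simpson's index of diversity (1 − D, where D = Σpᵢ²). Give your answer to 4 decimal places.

Total N = 7+8+14+3+8+3+8+116+13+8+2 = 190, so the proportions are 0.036842, 0.042105, 0.073684, 0.015789, 0.042105, 0.015789, 0.042105, 0.610526, 0.068421, 0.042105, 0.010526 (working shown to 6 dp, full precision carried).
D = 0.036842² + 0.042105² + 0.073684² + 0.015789² + 0.042105² + 0.015789² + 0.042105² + 0.610526² + 0.068421² + 0.042105² + 0.010526² = 0.001357 + 0.001773 + 0.005429 + 0.000249 + 0.001773 + 0.000249 + 0.001773 + 0.372742 + 0.004681 + 0.001773 + 0.000111 = 0.391911.
So 1 − D = 0.608089, i.e. 0.6081 to 4 decimal places.

0.6081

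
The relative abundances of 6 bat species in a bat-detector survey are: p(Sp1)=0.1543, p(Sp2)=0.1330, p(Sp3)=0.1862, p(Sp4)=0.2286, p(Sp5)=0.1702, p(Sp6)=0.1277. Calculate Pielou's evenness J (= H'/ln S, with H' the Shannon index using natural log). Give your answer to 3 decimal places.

H' = −Σ pᵢ ln pᵢ = −((-0.28836) + (-0.26832) + (-0.31299) + (-0.33736) + (-0.30139) + (-0.26282)) = 1.77124 (working shown to 5 dp, full precision carried).
With S = 6 species, ln S = 1.79176, so J = 1.77124/1.79176 = 0.98855, i.e. 0.989 to 3 decimal places.

0.989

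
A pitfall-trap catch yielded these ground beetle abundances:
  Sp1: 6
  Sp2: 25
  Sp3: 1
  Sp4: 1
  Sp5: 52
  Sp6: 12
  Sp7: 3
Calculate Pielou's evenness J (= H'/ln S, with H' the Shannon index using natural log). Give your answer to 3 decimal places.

0.672

Total N = 6+25+1+1+52+12+3 = 100, so the proportions are 0.06, 0.25, 0.01, 0.01, 0.52, 0.12, 0.03 (working shown to 5 dp, full precision carried).
H' = −Σ pᵢ ln pᵢ = −((-0.16880) + (-0.34657) + (-0.04605) + (-0.04605) + (-0.34004) + (-0.25443) + (-0.10520)) = 1.30715.
With S = 7 species, ln S = 1.94591, so J = 1.30715/1.94591 = 0.67174, i.e. 0.672 to 3 decimal places.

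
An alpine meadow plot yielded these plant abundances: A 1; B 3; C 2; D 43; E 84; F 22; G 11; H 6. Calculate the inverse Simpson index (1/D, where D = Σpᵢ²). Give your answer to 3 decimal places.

Total N = 1+3+2+43+84+22+11+6 = 172, so the proportions are 0.005814, 0.017442, 0.011628, 0.25, 0.488372, 0.127907, 0.063953, 0.034884 (working shown to 6 dp, full precision carried).
D = 0.005814² + 0.017442² + 0.011628² + 0.25² + 0.488372² + 0.127907² + 0.063953² + 0.034884² = 0.000034 + 0.000304 + 0.000135 + 0.062500 + 0.238507 + 0.016360 + 0.004090 + 0.001217 = 0.323148.
So 1/D = 3.09456, i.e. 3.095 to 3 decimal places.

3.095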